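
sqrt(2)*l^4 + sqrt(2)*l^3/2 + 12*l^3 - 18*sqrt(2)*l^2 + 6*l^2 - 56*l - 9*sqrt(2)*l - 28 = (l - 2*sqrt(2))*(l + sqrt(2))*(l + 7*sqrt(2))*(sqrt(2)*l + sqrt(2)/2)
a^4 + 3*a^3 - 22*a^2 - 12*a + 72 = (a - 3)*(a - 2)*(a + 2)*(a + 6)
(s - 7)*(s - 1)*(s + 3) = s^3 - 5*s^2 - 17*s + 21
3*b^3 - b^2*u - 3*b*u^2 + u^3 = (-3*b + u)*(-b + u)*(b + u)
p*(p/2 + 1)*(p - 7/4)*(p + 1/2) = p^4/2 + 3*p^3/8 - 27*p^2/16 - 7*p/8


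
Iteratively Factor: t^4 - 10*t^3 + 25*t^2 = (t)*(t^3 - 10*t^2 + 25*t) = t^2*(t^2 - 10*t + 25) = t^2*(t - 5)*(t - 5)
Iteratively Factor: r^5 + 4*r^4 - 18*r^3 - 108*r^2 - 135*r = (r + 3)*(r^4 + r^3 - 21*r^2 - 45*r) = (r + 3)^2*(r^3 - 2*r^2 - 15*r) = (r + 3)^3*(r^2 - 5*r) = (r - 5)*(r + 3)^3*(r)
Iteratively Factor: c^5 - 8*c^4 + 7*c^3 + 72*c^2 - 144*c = (c - 3)*(c^4 - 5*c^3 - 8*c^2 + 48*c) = c*(c - 3)*(c^3 - 5*c^2 - 8*c + 48) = c*(c - 4)*(c - 3)*(c^2 - c - 12) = c*(c - 4)^2*(c - 3)*(c + 3)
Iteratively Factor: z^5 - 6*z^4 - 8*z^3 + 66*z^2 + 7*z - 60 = (z + 3)*(z^4 - 9*z^3 + 19*z^2 + 9*z - 20) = (z - 5)*(z + 3)*(z^3 - 4*z^2 - z + 4) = (z - 5)*(z + 1)*(z + 3)*(z^2 - 5*z + 4) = (z - 5)*(z - 1)*(z + 1)*(z + 3)*(z - 4)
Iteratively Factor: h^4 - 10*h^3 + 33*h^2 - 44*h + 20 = (h - 5)*(h^3 - 5*h^2 + 8*h - 4) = (h - 5)*(h - 1)*(h^2 - 4*h + 4) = (h - 5)*(h - 2)*(h - 1)*(h - 2)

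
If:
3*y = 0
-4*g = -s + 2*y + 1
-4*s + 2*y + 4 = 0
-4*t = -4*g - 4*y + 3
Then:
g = 0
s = 1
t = -3/4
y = 0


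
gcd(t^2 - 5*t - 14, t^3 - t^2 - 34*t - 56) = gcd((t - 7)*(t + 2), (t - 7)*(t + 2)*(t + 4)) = t^2 - 5*t - 14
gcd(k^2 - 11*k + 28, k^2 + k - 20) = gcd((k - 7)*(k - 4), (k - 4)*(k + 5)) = k - 4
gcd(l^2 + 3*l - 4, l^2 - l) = l - 1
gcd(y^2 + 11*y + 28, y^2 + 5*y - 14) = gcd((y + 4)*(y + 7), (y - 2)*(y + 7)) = y + 7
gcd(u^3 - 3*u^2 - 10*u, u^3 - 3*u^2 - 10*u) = u^3 - 3*u^2 - 10*u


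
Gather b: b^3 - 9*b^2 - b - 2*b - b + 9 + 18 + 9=b^3 - 9*b^2 - 4*b + 36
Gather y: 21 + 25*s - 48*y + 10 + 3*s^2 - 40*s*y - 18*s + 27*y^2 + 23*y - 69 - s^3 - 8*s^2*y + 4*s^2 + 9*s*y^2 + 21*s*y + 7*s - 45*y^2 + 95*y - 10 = -s^3 + 7*s^2 + 14*s + y^2*(9*s - 18) + y*(-8*s^2 - 19*s + 70) - 48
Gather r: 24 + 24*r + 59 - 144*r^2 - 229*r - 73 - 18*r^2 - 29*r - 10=-162*r^2 - 234*r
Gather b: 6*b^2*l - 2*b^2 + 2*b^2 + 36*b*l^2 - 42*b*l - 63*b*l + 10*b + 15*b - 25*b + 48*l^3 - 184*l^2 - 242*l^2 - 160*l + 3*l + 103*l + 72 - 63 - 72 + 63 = 6*b^2*l + b*(36*l^2 - 105*l) + 48*l^3 - 426*l^2 - 54*l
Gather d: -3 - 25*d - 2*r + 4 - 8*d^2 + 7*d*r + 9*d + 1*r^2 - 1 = -8*d^2 + d*(7*r - 16) + r^2 - 2*r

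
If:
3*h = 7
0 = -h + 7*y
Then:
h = 7/3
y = 1/3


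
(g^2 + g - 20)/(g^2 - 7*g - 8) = (-g^2 - g + 20)/(-g^2 + 7*g + 8)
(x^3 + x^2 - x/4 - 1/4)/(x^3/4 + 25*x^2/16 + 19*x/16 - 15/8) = 4*(4*x^3 + 4*x^2 - x - 1)/(4*x^3 + 25*x^2 + 19*x - 30)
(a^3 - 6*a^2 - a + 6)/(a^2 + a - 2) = (a^2 - 5*a - 6)/(a + 2)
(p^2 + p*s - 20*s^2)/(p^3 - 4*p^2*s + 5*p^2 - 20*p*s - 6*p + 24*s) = (p + 5*s)/(p^2 + 5*p - 6)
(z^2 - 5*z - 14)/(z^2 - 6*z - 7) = (z + 2)/(z + 1)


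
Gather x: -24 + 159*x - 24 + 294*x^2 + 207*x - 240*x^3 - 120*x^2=-240*x^3 + 174*x^2 + 366*x - 48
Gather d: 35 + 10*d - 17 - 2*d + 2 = 8*d + 20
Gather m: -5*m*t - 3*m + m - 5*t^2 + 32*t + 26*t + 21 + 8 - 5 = m*(-5*t - 2) - 5*t^2 + 58*t + 24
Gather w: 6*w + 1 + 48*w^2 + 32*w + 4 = 48*w^2 + 38*w + 5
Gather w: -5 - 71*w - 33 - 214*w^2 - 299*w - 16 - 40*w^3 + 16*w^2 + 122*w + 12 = -40*w^3 - 198*w^2 - 248*w - 42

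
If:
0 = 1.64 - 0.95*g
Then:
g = 1.73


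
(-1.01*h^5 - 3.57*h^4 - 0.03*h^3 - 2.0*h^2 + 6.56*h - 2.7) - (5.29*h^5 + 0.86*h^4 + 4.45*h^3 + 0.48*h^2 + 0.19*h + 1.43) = -6.3*h^5 - 4.43*h^4 - 4.48*h^3 - 2.48*h^2 + 6.37*h - 4.13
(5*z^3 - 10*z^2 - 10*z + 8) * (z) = 5*z^4 - 10*z^3 - 10*z^2 + 8*z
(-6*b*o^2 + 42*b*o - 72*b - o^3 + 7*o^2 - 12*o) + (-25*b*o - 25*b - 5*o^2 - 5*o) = -6*b*o^2 + 17*b*o - 97*b - o^3 + 2*o^2 - 17*o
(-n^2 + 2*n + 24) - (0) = -n^2 + 2*n + 24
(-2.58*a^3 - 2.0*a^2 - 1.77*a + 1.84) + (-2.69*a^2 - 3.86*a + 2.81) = -2.58*a^3 - 4.69*a^2 - 5.63*a + 4.65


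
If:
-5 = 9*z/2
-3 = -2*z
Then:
No Solution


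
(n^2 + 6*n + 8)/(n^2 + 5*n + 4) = (n + 2)/(n + 1)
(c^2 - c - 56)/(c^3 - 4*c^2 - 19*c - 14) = (-c^2 + c + 56)/(-c^3 + 4*c^2 + 19*c + 14)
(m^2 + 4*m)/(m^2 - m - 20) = m/(m - 5)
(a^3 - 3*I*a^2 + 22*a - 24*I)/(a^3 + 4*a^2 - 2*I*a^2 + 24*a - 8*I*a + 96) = (a - I)/(a + 4)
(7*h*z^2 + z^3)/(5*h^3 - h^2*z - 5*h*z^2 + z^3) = z^2*(7*h + z)/(5*h^3 - h^2*z - 5*h*z^2 + z^3)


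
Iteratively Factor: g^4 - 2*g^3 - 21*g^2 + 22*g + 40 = (g + 1)*(g^3 - 3*g^2 - 18*g + 40) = (g - 5)*(g + 1)*(g^2 + 2*g - 8) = (g - 5)*(g + 1)*(g + 4)*(g - 2)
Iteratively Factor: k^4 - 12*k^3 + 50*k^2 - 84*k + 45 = (k - 5)*(k^3 - 7*k^2 + 15*k - 9) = (k - 5)*(k - 3)*(k^2 - 4*k + 3) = (k - 5)*(k - 3)*(k - 1)*(k - 3)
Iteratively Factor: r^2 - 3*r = (r)*(r - 3)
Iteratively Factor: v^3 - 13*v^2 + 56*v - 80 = (v - 4)*(v^2 - 9*v + 20) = (v - 5)*(v - 4)*(v - 4)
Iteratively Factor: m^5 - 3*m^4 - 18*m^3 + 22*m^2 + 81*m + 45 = (m + 1)*(m^4 - 4*m^3 - 14*m^2 + 36*m + 45) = (m + 1)^2*(m^3 - 5*m^2 - 9*m + 45) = (m - 5)*(m + 1)^2*(m^2 - 9) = (m - 5)*(m - 3)*(m + 1)^2*(m + 3)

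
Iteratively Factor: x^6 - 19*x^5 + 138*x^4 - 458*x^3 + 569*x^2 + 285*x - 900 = (x - 3)*(x^5 - 16*x^4 + 90*x^3 - 188*x^2 + 5*x + 300) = (x - 5)*(x - 3)*(x^4 - 11*x^3 + 35*x^2 - 13*x - 60) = (x - 5)^2*(x - 3)*(x^3 - 6*x^2 + 5*x + 12) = (x - 5)^2*(x - 4)*(x - 3)*(x^2 - 2*x - 3) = (x - 5)^2*(x - 4)*(x - 3)^2*(x + 1)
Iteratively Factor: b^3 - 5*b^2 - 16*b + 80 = (b - 4)*(b^2 - b - 20) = (b - 5)*(b - 4)*(b + 4)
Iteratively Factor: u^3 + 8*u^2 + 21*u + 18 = (u + 3)*(u^2 + 5*u + 6) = (u + 3)^2*(u + 2)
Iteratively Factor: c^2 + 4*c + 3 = (c + 1)*(c + 3)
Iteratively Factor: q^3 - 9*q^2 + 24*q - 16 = (q - 1)*(q^2 - 8*q + 16) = (q - 4)*(q - 1)*(q - 4)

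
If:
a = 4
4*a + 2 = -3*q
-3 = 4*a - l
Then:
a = 4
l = 19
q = -6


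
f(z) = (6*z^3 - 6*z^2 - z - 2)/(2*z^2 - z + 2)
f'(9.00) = 3.06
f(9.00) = 25.01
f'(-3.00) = 3.28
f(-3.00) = -9.35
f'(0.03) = -1.14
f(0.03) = -1.03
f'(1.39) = 3.56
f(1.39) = 0.25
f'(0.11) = -1.43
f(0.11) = -1.14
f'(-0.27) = 0.66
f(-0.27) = -0.95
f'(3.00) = 3.43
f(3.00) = 6.06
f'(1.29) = 3.44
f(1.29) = -0.10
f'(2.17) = 3.65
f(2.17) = 3.12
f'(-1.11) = 3.30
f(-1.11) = -2.96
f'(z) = (1 - 4*z)*(6*z^3 - 6*z^2 - z - 2)/(2*z^2 - z + 2)^2 + (18*z^2 - 12*z - 1)/(2*z^2 - z + 2)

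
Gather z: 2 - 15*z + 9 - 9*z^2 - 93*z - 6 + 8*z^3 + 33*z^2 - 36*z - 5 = 8*z^3 + 24*z^2 - 144*z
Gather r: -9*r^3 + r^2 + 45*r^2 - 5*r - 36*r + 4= -9*r^3 + 46*r^2 - 41*r + 4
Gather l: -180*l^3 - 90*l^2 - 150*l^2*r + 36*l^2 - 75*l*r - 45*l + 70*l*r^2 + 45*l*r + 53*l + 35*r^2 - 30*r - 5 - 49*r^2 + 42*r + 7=-180*l^3 + l^2*(-150*r - 54) + l*(70*r^2 - 30*r + 8) - 14*r^2 + 12*r + 2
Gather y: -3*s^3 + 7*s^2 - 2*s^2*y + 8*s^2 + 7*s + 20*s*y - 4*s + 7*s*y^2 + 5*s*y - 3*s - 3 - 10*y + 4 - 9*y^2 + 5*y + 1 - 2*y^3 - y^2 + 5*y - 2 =-3*s^3 + 15*s^2 - 2*y^3 + y^2*(7*s - 10) + y*(-2*s^2 + 25*s)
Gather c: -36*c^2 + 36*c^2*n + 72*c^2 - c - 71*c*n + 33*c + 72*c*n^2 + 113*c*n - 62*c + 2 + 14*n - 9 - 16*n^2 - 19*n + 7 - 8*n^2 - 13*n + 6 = c^2*(36*n + 36) + c*(72*n^2 + 42*n - 30) - 24*n^2 - 18*n + 6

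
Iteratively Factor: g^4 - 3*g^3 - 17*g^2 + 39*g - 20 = (g - 5)*(g^3 + 2*g^2 - 7*g + 4) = (g - 5)*(g + 4)*(g^2 - 2*g + 1) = (g - 5)*(g - 1)*(g + 4)*(g - 1)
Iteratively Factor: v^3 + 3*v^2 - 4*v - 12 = (v + 3)*(v^2 - 4) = (v + 2)*(v + 3)*(v - 2)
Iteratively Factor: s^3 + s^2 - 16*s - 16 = (s + 1)*(s^2 - 16) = (s + 1)*(s + 4)*(s - 4)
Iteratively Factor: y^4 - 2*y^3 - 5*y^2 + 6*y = (y + 2)*(y^3 - 4*y^2 + 3*y) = (y - 1)*(y + 2)*(y^2 - 3*y) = y*(y - 1)*(y + 2)*(y - 3)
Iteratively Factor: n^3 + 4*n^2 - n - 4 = (n + 4)*(n^2 - 1) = (n - 1)*(n + 4)*(n + 1)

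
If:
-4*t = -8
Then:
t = 2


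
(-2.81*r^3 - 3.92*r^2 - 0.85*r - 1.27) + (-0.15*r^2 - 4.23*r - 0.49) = -2.81*r^3 - 4.07*r^2 - 5.08*r - 1.76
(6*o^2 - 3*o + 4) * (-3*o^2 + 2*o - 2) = -18*o^4 + 21*o^3 - 30*o^2 + 14*o - 8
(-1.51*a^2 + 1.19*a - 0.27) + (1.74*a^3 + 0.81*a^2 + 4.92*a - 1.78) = 1.74*a^3 - 0.7*a^2 + 6.11*a - 2.05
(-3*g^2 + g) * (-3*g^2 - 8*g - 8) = 9*g^4 + 21*g^3 + 16*g^2 - 8*g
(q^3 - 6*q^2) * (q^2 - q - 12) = q^5 - 7*q^4 - 6*q^3 + 72*q^2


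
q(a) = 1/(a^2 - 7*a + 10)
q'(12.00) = 0.00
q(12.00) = 0.01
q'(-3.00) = 0.01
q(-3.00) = 0.02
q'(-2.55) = 0.01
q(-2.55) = 0.03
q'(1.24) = 0.55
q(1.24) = 0.35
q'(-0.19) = 0.06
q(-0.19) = 0.09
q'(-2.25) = 0.01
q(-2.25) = 0.03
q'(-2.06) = 0.01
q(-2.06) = 0.03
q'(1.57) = 1.77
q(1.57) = 0.68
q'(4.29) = -0.60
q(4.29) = -0.62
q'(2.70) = 0.62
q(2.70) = -0.62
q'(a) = (7 - 2*a)/(a^2 - 7*a + 10)^2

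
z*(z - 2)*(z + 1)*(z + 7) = z^4 + 6*z^3 - 9*z^2 - 14*z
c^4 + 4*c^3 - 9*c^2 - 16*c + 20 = (c - 2)*(c - 1)*(c + 2)*(c + 5)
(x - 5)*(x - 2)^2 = x^3 - 9*x^2 + 24*x - 20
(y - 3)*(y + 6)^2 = y^3 + 9*y^2 - 108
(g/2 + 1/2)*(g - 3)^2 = g^3/2 - 5*g^2/2 + 3*g/2 + 9/2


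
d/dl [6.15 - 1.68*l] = -1.68000000000000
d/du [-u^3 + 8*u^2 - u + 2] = -3*u^2 + 16*u - 1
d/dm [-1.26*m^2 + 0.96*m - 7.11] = 0.96 - 2.52*m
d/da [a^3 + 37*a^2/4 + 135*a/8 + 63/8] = 3*a^2 + 37*a/2 + 135/8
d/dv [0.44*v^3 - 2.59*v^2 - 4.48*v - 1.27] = 1.32*v^2 - 5.18*v - 4.48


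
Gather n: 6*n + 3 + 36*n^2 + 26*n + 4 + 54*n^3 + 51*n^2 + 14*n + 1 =54*n^3 + 87*n^2 + 46*n + 8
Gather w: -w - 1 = -w - 1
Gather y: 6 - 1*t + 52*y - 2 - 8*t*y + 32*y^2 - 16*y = -t + 32*y^2 + y*(36 - 8*t) + 4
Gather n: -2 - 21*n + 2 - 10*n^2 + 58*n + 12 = -10*n^2 + 37*n + 12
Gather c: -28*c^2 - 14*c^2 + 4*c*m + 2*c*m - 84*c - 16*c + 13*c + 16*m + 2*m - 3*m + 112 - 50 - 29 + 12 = -42*c^2 + c*(6*m - 87) + 15*m + 45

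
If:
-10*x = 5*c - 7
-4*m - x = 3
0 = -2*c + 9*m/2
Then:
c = -333/115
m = -148/115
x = 247/115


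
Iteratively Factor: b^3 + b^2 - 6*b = (b - 2)*(b^2 + 3*b) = b*(b - 2)*(b + 3)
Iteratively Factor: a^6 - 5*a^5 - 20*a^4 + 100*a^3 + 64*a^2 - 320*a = (a - 4)*(a^5 - a^4 - 24*a^3 + 4*a^2 + 80*a) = (a - 4)*(a - 2)*(a^4 + a^3 - 22*a^2 - 40*a) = (a - 4)*(a - 2)*(a + 2)*(a^3 - a^2 - 20*a) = (a - 5)*(a - 4)*(a - 2)*(a + 2)*(a^2 + 4*a) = (a - 5)*(a - 4)*(a - 2)*(a + 2)*(a + 4)*(a)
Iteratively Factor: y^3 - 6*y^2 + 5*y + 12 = (y + 1)*(y^2 - 7*y + 12) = (y - 3)*(y + 1)*(y - 4)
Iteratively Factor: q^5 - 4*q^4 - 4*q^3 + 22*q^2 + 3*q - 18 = (q + 1)*(q^4 - 5*q^3 + q^2 + 21*q - 18) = (q - 3)*(q + 1)*(q^3 - 2*q^2 - 5*q + 6) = (q - 3)*(q - 1)*(q + 1)*(q^2 - q - 6) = (q - 3)^2*(q - 1)*(q + 1)*(q + 2)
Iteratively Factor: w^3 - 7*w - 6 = (w + 2)*(w^2 - 2*w - 3) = (w - 3)*(w + 2)*(w + 1)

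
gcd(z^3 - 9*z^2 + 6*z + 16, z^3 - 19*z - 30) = 1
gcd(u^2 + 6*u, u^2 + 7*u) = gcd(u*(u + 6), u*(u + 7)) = u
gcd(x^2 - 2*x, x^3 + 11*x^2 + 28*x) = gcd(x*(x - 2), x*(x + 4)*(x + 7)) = x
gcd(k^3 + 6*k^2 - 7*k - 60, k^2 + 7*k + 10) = k + 5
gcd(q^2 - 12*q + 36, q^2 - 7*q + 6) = q - 6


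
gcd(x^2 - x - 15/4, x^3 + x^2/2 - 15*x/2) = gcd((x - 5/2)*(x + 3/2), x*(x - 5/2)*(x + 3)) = x - 5/2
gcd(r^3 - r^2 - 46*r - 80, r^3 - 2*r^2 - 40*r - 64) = r^2 - 6*r - 16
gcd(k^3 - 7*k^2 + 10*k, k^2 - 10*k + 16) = k - 2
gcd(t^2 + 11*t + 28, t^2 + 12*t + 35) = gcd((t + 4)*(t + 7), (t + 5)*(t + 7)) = t + 7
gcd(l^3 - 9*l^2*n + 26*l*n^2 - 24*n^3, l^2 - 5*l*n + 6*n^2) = l^2 - 5*l*n + 6*n^2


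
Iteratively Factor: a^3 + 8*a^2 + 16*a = (a + 4)*(a^2 + 4*a) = a*(a + 4)*(a + 4)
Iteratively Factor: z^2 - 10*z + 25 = (z - 5)*(z - 5)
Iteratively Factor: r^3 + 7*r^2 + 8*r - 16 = (r - 1)*(r^2 + 8*r + 16) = (r - 1)*(r + 4)*(r + 4)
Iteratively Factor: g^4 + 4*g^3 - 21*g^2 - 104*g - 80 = (g + 4)*(g^3 - 21*g - 20) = (g - 5)*(g + 4)*(g^2 + 5*g + 4) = (g - 5)*(g + 1)*(g + 4)*(g + 4)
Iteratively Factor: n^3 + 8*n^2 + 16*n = (n + 4)*(n^2 + 4*n) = (n + 4)^2*(n)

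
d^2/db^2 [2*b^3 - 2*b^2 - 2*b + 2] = 12*b - 4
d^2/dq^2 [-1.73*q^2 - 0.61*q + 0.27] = -3.46000000000000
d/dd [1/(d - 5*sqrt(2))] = -1/(d - 5*sqrt(2))^2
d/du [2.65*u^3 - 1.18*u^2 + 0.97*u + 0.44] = 7.95*u^2 - 2.36*u + 0.97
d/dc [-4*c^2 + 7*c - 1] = 7 - 8*c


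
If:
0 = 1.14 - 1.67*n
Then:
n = 0.68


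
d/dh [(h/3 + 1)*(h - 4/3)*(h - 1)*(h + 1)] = 4*h^3/3 + 5*h^2/3 - 10*h/3 - 5/9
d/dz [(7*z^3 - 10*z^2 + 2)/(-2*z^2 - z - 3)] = (-14*z^4 - 14*z^3 - 53*z^2 + 68*z + 2)/(4*z^4 + 4*z^3 + 13*z^2 + 6*z + 9)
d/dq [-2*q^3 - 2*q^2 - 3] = 2*q*(-3*q - 2)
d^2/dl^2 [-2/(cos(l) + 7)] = 2*(cos(l)^2 - 7*cos(l) - 2)/(cos(l) + 7)^3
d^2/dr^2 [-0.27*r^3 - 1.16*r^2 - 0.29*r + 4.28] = -1.62*r - 2.32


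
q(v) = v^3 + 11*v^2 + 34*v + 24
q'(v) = 3*v^2 + 22*v + 34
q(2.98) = 249.47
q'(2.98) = 126.20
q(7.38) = 1275.98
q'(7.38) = 359.75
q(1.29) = 88.31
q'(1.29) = 67.37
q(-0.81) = 3.15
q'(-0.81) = 18.15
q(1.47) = 100.93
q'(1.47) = 72.82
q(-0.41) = 11.84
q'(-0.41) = 25.48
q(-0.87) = 2.09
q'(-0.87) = 17.13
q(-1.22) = -2.92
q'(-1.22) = 11.63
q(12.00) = 3744.00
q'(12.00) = 730.00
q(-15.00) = -1386.00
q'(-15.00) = 379.00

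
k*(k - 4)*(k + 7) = k^3 + 3*k^2 - 28*k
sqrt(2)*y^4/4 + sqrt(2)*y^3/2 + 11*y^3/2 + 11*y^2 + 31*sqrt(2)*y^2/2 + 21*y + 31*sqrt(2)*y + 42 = (y/2 + 1)*(y + 3*sqrt(2))*(y + 7*sqrt(2))*(sqrt(2)*y/2 + 1)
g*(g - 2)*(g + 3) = g^3 + g^2 - 6*g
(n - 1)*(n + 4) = n^2 + 3*n - 4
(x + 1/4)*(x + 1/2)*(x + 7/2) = x^3 + 17*x^2/4 + 11*x/4 + 7/16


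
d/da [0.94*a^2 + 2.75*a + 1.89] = 1.88*a + 2.75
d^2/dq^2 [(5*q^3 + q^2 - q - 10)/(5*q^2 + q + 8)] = 6*(-75*q^3 - 250*q^2 + 310*q + 154)/(125*q^6 + 75*q^5 + 615*q^4 + 241*q^3 + 984*q^2 + 192*q + 512)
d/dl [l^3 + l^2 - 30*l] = 3*l^2 + 2*l - 30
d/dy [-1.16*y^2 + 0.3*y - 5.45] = 0.3 - 2.32*y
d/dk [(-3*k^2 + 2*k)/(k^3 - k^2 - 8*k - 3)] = (-k*(3*k - 2)*(-3*k^2 + 2*k + 8) + 2*(3*k - 1)*(-k^3 + k^2 + 8*k + 3))/(-k^3 + k^2 + 8*k + 3)^2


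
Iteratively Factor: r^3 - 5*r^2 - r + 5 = (r - 1)*(r^2 - 4*r - 5) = (r - 1)*(r + 1)*(r - 5)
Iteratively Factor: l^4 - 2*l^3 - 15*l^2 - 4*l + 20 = (l - 1)*(l^3 - l^2 - 16*l - 20) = (l - 1)*(l + 2)*(l^2 - 3*l - 10) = (l - 5)*(l - 1)*(l + 2)*(l + 2)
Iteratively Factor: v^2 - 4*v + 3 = (v - 1)*(v - 3)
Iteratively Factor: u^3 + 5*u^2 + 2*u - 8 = (u - 1)*(u^2 + 6*u + 8) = (u - 1)*(u + 2)*(u + 4)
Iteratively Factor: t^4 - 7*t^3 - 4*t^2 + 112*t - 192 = (t - 4)*(t^3 - 3*t^2 - 16*t + 48) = (t - 4)*(t + 4)*(t^2 - 7*t + 12) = (t - 4)^2*(t + 4)*(t - 3)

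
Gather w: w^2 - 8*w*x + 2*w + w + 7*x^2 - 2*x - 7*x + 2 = w^2 + w*(3 - 8*x) + 7*x^2 - 9*x + 2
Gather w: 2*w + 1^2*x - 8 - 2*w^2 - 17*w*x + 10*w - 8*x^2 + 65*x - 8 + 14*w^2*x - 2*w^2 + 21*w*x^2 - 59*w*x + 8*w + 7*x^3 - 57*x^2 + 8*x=w^2*(14*x - 4) + w*(21*x^2 - 76*x + 20) + 7*x^3 - 65*x^2 + 74*x - 16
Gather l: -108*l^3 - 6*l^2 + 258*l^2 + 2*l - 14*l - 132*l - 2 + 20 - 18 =-108*l^3 + 252*l^2 - 144*l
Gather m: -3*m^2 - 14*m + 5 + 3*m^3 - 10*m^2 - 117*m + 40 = 3*m^3 - 13*m^2 - 131*m + 45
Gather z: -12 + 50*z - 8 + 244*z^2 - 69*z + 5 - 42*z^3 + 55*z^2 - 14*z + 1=-42*z^3 + 299*z^2 - 33*z - 14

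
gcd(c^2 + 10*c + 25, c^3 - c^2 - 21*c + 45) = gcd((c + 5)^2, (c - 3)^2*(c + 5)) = c + 5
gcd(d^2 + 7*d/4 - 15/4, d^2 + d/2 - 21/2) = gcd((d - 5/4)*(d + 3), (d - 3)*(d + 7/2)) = 1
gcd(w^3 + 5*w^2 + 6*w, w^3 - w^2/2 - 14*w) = w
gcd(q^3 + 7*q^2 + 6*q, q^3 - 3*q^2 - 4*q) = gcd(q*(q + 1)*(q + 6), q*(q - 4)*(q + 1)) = q^2 + q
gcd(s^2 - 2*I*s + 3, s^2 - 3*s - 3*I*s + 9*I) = s - 3*I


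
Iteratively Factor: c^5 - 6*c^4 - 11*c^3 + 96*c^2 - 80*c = (c - 1)*(c^4 - 5*c^3 - 16*c^2 + 80*c) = (c - 4)*(c - 1)*(c^3 - c^2 - 20*c) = c*(c - 4)*(c - 1)*(c^2 - c - 20) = c*(c - 5)*(c - 4)*(c - 1)*(c + 4)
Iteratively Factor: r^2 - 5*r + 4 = (r - 4)*(r - 1)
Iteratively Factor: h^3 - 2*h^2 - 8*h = (h - 4)*(h^2 + 2*h) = h*(h - 4)*(h + 2)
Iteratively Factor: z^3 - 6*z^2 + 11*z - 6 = (z - 2)*(z^2 - 4*z + 3) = (z - 2)*(z - 1)*(z - 3)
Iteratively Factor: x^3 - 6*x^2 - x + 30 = (x - 3)*(x^2 - 3*x - 10) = (x - 3)*(x + 2)*(x - 5)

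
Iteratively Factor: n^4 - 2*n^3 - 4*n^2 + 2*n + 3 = (n + 1)*(n^3 - 3*n^2 - n + 3) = (n - 3)*(n + 1)*(n^2 - 1) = (n - 3)*(n + 1)^2*(n - 1)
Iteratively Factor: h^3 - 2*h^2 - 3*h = (h)*(h^2 - 2*h - 3) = h*(h + 1)*(h - 3)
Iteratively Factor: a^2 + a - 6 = (a - 2)*(a + 3)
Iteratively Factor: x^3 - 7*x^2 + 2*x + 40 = (x - 4)*(x^2 - 3*x - 10) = (x - 4)*(x + 2)*(x - 5)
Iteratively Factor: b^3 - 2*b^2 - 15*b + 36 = (b + 4)*(b^2 - 6*b + 9) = (b - 3)*(b + 4)*(b - 3)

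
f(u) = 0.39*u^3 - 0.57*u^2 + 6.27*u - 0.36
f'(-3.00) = 20.22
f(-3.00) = -34.83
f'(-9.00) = 111.30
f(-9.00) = -387.27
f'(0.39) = 6.00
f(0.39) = 2.02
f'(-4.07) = 30.29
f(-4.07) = -61.61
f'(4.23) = 22.38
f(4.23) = 45.48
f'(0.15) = 6.13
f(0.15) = 0.57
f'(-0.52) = 7.18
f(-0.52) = -3.83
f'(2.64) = 11.41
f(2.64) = 19.40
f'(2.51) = 10.78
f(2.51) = 17.95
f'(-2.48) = 16.29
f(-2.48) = -25.36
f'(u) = 1.17*u^2 - 1.14*u + 6.27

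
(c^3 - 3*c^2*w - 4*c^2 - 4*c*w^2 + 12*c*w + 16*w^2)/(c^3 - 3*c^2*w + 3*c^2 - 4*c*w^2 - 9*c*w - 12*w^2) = (c - 4)/(c + 3)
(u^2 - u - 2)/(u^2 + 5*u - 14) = (u + 1)/(u + 7)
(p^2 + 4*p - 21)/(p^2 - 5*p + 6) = (p + 7)/(p - 2)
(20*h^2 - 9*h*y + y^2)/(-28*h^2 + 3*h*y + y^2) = (-5*h + y)/(7*h + y)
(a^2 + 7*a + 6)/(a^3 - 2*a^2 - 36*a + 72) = (a + 1)/(a^2 - 8*a + 12)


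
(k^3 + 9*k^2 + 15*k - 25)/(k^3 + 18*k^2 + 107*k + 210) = (k^2 + 4*k - 5)/(k^2 + 13*k + 42)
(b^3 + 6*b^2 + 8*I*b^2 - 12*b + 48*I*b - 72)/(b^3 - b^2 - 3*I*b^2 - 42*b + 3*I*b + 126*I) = (b^2 + 8*I*b - 12)/(b^2 - b*(7 + 3*I) + 21*I)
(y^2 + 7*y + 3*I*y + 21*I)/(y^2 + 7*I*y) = (y^2 + y*(7 + 3*I) + 21*I)/(y*(y + 7*I))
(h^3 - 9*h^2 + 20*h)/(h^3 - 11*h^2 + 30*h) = (h - 4)/(h - 6)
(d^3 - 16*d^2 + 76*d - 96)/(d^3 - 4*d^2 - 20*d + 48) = (d - 8)/(d + 4)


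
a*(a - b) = a^2 - a*b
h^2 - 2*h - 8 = (h - 4)*(h + 2)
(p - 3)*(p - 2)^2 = p^3 - 7*p^2 + 16*p - 12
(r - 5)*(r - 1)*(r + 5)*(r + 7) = r^4 + 6*r^3 - 32*r^2 - 150*r + 175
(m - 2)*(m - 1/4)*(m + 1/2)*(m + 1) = m^4 - 3*m^3/4 - 19*m^2/8 - 3*m/8 + 1/4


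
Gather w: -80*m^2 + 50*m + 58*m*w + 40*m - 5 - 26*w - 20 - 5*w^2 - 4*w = -80*m^2 + 90*m - 5*w^2 + w*(58*m - 30) - 25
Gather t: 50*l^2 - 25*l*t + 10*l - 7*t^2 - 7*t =50*l^2 + 10*l - 7*t^2 + t*(-25*l - 7)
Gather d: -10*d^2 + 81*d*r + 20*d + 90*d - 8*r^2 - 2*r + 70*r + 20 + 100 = -10*d^2 + d*(81*r + 110) - 8*r^2 + 68*r + 120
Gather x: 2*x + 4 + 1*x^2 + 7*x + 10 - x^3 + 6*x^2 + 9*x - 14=-x^3 + 7*x^2 + 18*x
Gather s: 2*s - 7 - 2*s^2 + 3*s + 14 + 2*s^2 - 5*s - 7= 0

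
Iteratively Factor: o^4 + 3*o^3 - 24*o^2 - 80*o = (o + 4)*(o^3 - o^2 - 20*o) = (o + 4)^2*(o^2 - 5*o) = (o - 5)*(o + 4)^2*(o)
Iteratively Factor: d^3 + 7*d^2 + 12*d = (d + 3)*(d^2 + 4*d) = (d + 3)*(d + 4)*(d)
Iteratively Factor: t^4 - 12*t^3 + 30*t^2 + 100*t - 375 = (t - 5)*(t^3 - 7*t^2 - 5*t + 75) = (t - 5)*(t + 3)*(t^2 - 10*t + 25) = (t - 5)^2*(t + 3)*(t - 5)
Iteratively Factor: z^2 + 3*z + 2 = (z + 2)*(z + 1)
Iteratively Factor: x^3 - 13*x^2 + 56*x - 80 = (x - 5)*(x^2 - 8*x + 16) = (x - 5)*(x - 4)*(x - 4)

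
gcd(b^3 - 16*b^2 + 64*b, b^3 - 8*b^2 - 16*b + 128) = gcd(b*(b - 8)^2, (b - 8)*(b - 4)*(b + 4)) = b - 8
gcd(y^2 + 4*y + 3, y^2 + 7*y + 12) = y + 3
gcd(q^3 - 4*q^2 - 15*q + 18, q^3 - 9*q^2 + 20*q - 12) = q^2 - 7*q + 6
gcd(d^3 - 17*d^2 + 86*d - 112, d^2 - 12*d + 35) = d - 7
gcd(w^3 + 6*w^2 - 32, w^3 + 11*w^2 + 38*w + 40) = w + 4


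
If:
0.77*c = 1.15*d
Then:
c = 1.49350649350649*d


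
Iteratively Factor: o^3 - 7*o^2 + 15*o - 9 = (o - 3)*(o^2 - 4*o + 3) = (o - 3)^2*(o - 1)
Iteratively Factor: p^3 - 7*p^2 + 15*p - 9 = (p - 3)*(p^2 - 4*p + 3) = (p - 3)*(p - 1)*(p - 3)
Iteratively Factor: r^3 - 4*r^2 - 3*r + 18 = (r - 3)*(r^2 - r - 6) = (r - 3)*(r + 2)*(r - 3)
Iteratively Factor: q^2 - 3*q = (q - 3)*(q)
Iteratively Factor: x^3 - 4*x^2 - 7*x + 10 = (x - 5)*(x^2 + x - 2) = (x - 5)*(x + 2)*(x - 1)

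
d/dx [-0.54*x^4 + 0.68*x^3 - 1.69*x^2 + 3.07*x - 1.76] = -2.16*x^3 + 2.04*x^2 - 3.38*x + 3.07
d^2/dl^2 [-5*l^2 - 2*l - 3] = -10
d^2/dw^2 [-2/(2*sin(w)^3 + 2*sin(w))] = (9*sin(w)^3 - 10*sin(w) - 5/sin(w) - 2/sin(w)^3)/(sin(w)^2 + 1)^3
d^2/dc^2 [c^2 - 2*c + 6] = 2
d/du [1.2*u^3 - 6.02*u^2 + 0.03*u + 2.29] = 3.6*u^2 - 12.04*u + 0.03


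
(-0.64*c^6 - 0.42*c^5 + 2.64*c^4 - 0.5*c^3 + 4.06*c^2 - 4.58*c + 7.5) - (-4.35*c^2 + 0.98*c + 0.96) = -0.64*c^6 - 0.42*c^5 + 2.64*c^4 - 0.5*c^3 + 8.41*c^2 - 5.56*c + 6.54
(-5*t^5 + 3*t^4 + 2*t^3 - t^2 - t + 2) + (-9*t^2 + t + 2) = -5*t^5 + 3*t^4 + 2*t^3 - 10*t^2 + 4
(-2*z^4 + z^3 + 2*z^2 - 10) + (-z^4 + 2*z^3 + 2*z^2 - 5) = -3*z^4 + 3*z^3 + 4*z^2 - 15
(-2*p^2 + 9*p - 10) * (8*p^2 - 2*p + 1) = -16*p^4 + 76*p^3 - 100*p^2 + 29*p - 10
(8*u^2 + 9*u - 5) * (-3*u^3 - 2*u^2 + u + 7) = -24*u^5 - 43*u^4 + 5*u^3 + 75*u^2 + 58*u - 35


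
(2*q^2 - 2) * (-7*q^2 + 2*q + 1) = -14*q^4 + 4*q^3 + 16*q^2 - 4*q - 2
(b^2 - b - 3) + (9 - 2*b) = b^2 - 3*b + 6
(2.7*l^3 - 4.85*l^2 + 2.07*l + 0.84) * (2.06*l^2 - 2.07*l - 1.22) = 5.562*l^5 - 15.58*l^4 + 11.0097*l^3 + 3.3625*l^2 - 4.2642*l - 1.0248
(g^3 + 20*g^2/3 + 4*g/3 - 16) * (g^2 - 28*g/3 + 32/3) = g^5 - 8*g^4/3 - 452*g^3/9 + 128*g^2/3 + 1472*g/9 - 512/3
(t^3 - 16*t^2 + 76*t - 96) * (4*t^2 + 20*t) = 4*t^5 - 44*t^4 - 16*t^3 + 1136*t^2 - 1920*t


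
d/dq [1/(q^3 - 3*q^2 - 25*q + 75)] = (-3*q^2 + 6*q + 25)/(q^3 - 3*q^2 - 25*q + 75)^2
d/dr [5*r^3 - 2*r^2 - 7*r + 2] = 15*r^2 - 4*r - 7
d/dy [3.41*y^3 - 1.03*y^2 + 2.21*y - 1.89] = 10.23*y^2 - 2.06*y + 2.21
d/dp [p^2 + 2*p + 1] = 2*p + 2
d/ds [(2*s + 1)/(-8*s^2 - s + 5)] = (-16*s^2 - 2*s + (2*s + 1)*(16*s + 1) + 10)/(8*s^2 + s - 5)^2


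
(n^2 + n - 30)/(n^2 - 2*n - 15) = (n + 6)/(n + 3)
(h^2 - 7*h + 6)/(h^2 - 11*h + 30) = (h - 1)/(h - 5)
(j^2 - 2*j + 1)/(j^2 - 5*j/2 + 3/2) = 2*(j - 1)/(2*j - 3)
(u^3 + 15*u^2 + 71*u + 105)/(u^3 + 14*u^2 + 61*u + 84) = (u + 5)/(u + 4)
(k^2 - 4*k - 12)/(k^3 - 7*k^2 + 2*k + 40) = (k - 6)/(k^2 - 9*k + 20)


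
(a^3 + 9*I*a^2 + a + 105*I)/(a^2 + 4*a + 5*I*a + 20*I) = (a^2 + 4*I*a + 21)/(a + 4)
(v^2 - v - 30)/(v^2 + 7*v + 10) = (v - 6)/(v + 2)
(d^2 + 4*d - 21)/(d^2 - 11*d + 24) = (d + 7)/(d - 8)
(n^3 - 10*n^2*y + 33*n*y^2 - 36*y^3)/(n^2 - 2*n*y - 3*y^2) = (n^2 - 7*n*y + 12*y^2)/(n + y)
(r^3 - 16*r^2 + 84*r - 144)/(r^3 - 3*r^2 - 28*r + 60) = (r^2 - 10*r + 24)/(r^2 + 3*r - 10)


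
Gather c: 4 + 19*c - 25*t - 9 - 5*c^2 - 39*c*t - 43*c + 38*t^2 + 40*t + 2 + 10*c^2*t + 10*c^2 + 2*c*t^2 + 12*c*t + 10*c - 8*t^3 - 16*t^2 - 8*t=c^2*(10*t + 5) + c*(2*t^2 - 27*t - 14) - 8*t^3 + 22*t^2 + 7*t - 3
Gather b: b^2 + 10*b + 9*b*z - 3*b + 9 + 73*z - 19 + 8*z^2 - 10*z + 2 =b^2 + b*(9*z + 7) + 8*z^2 + 63*z - 8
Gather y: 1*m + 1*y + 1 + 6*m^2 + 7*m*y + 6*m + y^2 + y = 6*m^2 + 7*m + y^2 + y*(7*m + 2) + 1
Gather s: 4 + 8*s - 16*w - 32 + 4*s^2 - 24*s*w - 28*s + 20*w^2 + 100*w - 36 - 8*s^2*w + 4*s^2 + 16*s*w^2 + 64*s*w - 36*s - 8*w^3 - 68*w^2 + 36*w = s^2*(8 - 8*w) + s*(16*w^2 + 40*w - 56) - 8*w^3 - 48*w^2 + 120*w - 64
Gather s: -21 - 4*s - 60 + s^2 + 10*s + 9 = s^2 + 6*s - 72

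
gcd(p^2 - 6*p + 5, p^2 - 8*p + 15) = p - 5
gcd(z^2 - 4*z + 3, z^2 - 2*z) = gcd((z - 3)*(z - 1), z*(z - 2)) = 1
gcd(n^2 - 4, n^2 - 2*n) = n - 2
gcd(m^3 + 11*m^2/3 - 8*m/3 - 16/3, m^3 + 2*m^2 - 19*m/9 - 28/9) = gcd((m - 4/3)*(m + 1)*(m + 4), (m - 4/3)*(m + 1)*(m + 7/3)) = m^2 - m/3 - 4/3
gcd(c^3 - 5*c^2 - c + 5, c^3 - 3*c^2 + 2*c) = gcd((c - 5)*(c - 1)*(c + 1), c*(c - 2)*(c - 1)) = c - 1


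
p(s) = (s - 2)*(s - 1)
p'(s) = 2*s - 3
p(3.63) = 4.29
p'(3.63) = 4.26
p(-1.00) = 6.00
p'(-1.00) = -5.00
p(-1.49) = 8.69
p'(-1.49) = -5.98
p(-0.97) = 5.85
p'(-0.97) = -4.94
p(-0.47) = 3.63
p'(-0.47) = -3.94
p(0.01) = 1.97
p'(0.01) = -2.98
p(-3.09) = 20.82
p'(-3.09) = -9.18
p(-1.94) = 11.58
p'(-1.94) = -6.88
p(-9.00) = 110.00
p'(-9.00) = -21.00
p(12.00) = 110.00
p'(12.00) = 21.00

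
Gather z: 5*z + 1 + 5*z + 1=10*z + 2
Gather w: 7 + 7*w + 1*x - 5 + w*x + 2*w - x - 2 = w*(x + 9)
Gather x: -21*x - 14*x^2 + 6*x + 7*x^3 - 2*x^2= 7*x^3 - 16*x^2 - 15*x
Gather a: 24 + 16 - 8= 32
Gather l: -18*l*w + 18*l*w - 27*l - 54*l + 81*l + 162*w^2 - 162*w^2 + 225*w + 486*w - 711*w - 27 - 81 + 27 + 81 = 0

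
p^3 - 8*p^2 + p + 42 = (p - 7)*(p - 3)*(p + 2)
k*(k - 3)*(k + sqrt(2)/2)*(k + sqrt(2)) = k^4 - 3*k^3 + 3*sqrt(2)*k^3/2 - 9*sqrt(2)*k^2/2 + k^2 - 3*k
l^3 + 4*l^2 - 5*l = l*(l - 1)*(l + 5)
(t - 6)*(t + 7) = t^2 + t - 42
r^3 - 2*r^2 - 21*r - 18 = (r - 6)*(r + 1)*(r + 3)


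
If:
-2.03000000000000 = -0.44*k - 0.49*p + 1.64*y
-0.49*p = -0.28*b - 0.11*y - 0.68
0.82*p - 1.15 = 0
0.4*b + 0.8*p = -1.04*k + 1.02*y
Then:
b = 0.65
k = -2.89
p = 1.40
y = -1.60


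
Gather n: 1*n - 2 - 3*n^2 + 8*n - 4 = -3*n^2 + 9*n - 6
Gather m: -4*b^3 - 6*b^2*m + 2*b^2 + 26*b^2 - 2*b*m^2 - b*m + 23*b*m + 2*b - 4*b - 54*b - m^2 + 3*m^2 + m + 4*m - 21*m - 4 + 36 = -4*b^3 + 28*b^2 - 56*b + m^2*(2 - 2*b) + m*(-6*b^2 + 22*b - 16) + 32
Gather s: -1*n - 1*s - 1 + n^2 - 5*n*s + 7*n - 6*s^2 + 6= n^2 + 6*n - 6*s^2 + s*(-5*n - 1) + 5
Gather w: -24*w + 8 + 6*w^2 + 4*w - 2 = 6*w^2 - 20*w + 6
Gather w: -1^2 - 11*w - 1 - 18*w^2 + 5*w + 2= -18*w^2 - 6*w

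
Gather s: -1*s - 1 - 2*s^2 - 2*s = -2*s^2 - 3*s - 1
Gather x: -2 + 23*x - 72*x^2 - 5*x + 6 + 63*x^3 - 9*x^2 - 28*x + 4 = 63*x^3 - 81*x^2 - 10*x + 8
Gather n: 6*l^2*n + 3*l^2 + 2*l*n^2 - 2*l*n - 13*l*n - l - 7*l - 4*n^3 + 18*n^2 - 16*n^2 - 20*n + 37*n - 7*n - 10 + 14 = 3*l^2 - 8*l - 4*n^3 + n^2*(2*l + 2) + n*(6*l^2 - 15*l + 10) + 4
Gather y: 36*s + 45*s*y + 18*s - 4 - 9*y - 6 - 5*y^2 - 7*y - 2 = 54*s - 5*y^2 + y*(45*s - 16) - 12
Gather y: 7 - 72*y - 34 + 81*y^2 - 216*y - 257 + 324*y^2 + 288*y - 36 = 405*y^2 - 320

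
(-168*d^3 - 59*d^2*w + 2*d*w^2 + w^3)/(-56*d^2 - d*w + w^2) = 3*d + w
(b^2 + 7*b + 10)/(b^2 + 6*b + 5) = (b + 2)/(b + 1)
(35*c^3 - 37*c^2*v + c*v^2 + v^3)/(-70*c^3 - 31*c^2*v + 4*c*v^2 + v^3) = (-c + v)/(2*c + v)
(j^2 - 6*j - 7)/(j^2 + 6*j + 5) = (j - 7)/(j + 5)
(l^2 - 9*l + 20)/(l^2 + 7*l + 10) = (l^2 - 9*l + 20)/(l^2 + 7*l + 10)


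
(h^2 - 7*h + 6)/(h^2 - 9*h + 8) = (h - 6)/(h - 8)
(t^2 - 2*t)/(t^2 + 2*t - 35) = t*(t - 2)/(t^2 + 2*t - 35)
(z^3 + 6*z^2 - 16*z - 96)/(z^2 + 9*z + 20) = (z^2 + 2*z - 24)/(z + 5)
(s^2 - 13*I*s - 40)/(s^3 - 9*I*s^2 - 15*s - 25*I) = (s - 8*I)/(s^2 - 4*I*s + 5)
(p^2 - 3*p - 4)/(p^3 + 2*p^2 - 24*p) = (p + 1)/(p*(p + 6))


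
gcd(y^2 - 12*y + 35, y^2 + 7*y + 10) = 1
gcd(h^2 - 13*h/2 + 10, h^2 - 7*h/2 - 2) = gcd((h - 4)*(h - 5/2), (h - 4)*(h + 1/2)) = h - 4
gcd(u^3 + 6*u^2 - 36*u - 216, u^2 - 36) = u^2 - 36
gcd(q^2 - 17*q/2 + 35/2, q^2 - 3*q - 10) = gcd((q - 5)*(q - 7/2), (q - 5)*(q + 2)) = q - 5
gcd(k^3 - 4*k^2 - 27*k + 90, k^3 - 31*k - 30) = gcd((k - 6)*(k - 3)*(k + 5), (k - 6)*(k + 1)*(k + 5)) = k^2 - k - 30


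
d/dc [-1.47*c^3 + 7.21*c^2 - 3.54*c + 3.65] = -4.41*c^2 + 14.42*c - 3.54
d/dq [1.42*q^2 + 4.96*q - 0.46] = 2.84*q + 4.96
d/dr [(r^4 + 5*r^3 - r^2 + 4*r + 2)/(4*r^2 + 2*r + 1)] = r*(8*r^4 + 26*r^3 + 24*r^2 - 3*r - 18)/(16*r^4 + 16*r^3 + 12*r^2 + 4*r + 1)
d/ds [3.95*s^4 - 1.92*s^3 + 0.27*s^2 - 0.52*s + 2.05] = 15.8*s^3 - 5.76*s^2 + 0.54*s - 0.52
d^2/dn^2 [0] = 0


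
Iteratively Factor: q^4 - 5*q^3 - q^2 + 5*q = (q - 1)*(q^3 - 4*q^2 - 5*q) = q*(q - 1)*(q^2 - 4*q - 5) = q*(q - 5)*(q - 1)*(q + 1)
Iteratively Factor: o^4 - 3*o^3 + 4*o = (o)*(o^3 - 3*o^2 + 4) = o*(o - 2)*(o^2 - o - 2) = o*(o - 2)^2*(o + 1)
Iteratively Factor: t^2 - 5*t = (t)*(t - 5)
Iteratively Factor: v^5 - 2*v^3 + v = (v + 1)*(v^4 - v^3 - v^2 + v) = (v + 1)^2*(v^3 - 2*v^2 + v) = v*(v + 1)^2*(v^2 - 2*v + 1) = v*(v - 1)*(v + 1)^2*(v - 1)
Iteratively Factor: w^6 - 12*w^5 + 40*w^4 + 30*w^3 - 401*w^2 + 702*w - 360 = (w - 4)*(w^5 - 8*w^4 + 8*w^3 + 62*w^2 - 153*w + 90) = (w - 4)*(w + 3)*(w^4 - 11*w^3 + 41*w^2 - 61*w + 30) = (w - 5)*(w - 4)*(w + 3)*(w^3 - 6*w^2 + 11*w - 6) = (w - 5)*(w - 4)*(w - 3)*(w + 3)*(w^2 - 3*w + 2) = (w - 5)*(w - 4)*(w - 3)*(w - 2)*(w + 3)*(w - 1)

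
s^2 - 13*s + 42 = (s - 7)*(s - 6)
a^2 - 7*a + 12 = (a - 4)*(a - 3)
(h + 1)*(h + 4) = h^2 + 5*h + 4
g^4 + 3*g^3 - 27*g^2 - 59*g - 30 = (g - 5)*(g + 1)^2*(g + 6)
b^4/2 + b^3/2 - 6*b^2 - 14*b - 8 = (b/2 + 1)*(b - 4)*(b + 1)*(b + 2)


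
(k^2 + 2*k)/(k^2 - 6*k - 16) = k/(k - 8)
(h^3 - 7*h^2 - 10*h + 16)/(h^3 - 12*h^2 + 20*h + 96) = (h - 1)/(h - 6)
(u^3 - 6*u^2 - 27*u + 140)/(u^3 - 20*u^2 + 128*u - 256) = (u^2 - 2*u - 35)/(u^2 - 16*u + 64)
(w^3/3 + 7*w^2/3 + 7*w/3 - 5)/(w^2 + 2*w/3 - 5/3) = (w^2 + 8*w + 15)/(3*w + 5)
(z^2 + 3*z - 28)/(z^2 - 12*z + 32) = (z + 7)/(z - 8)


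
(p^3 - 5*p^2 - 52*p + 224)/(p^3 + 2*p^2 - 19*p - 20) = (p^2 - p - 56)/(p^2 + 6*p + 5)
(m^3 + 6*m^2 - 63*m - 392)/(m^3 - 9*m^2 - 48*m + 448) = (m + 7)/(m - 8)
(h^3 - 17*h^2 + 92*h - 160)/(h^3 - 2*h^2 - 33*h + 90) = (h^2 - 12*h + 32)/(h^2 + 3*h - 18)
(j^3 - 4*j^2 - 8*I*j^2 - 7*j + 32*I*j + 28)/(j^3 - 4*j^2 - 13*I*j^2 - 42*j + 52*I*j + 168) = (j - I)/(j - 6*I)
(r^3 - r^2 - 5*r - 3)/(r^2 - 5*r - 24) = (-r^3 + r^2 + 5*r + 3)/(-r^2 + 5*r + 24)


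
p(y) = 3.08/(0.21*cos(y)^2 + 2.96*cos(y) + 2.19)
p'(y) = 3.08*(0.42*sin(y)*cos(y) + 2.96*sin(y))/(0.21*cos(y)^2 + 2.96*cos(y) + 2.19)^2 = (1.2936*cos(y) + 9.1168)*sin(y)/(0.21*cos(y)^2 + 2.96*cos(y) + 2.19)^2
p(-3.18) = -5.52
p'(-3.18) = 0.96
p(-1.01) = 0.81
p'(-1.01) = -0.57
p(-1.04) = 0.82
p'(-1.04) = -0.60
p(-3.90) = 20.28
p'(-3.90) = 243.74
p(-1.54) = 1.35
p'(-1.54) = -1.76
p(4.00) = 8.93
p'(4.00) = -52.61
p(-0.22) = 0.58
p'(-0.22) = -0.08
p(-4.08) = 5.99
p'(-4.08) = 25.52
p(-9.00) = -9.26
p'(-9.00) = -29.57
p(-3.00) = -5.76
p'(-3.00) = -3.87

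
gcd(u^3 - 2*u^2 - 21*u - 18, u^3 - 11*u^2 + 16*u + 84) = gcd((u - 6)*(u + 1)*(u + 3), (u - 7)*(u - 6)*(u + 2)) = u - 6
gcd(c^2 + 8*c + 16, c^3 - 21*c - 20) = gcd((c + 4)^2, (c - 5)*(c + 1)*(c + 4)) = c + 4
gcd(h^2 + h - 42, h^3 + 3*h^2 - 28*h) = h + 7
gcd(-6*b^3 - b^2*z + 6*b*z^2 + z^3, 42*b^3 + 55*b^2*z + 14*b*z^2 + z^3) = 6*b^2 + 7*b*z + z^2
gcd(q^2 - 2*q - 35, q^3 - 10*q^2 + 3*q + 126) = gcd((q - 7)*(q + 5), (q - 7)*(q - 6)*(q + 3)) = q - 7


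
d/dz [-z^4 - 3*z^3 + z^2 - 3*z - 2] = -4*z^3 - 9*z^2 + 2*z - 3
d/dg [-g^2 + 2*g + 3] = 2 - 2*g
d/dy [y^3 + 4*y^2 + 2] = y*(3*y + 8)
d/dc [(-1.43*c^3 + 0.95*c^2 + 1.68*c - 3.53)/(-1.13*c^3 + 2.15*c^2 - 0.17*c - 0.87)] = (-2.001*c^4 + 4.283*c^3 - 12.0079*c^2 + 13.526*c - 2.0617)/(1.2769*c^6 - 4.859*c^5 + 5.0067*c^4 + 1.2352*c^3 - 3.7121*c^2 + 0.2958*c + 0.7569)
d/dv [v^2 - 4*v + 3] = 2*v - 4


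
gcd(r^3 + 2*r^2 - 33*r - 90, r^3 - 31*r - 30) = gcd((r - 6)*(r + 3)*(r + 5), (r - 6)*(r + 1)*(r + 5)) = r^2 - r - 30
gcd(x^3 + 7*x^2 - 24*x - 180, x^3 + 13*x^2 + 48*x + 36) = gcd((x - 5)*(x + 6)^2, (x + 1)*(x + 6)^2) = x^2 + 12*x + 36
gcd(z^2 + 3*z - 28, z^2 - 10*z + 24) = z - 4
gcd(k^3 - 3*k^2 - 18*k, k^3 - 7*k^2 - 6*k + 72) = k^2 - 3*k - 18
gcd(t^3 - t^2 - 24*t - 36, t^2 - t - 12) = t + 3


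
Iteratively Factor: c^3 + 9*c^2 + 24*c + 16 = (c + 4)*(c^2 + 5*c + 4) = (c + 4)^2*(c + 1)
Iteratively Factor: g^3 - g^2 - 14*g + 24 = (g - 2)*(g^2 + g - 12) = (g - 2)*(g + 4)*(g - 3)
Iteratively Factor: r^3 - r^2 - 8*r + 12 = (r - 2)*(r^2 + r - 6) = (r - 2)*(r + 3)*(r - 2)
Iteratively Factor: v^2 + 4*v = (v + 4)*(v)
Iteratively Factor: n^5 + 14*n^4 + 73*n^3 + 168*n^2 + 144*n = (n + 4)*(n^4 + 10*n^3 + 33*n^2 + 36*n) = (n + 3)*(n + 4)*(n^3 + 7*n^2 + 12*n) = (n + 3)*(n + 4)^2*(n^2 + 3*n) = (n + 3)^2*(n + 4)^2*(n)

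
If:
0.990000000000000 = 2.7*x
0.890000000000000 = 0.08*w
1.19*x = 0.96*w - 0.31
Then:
No Solution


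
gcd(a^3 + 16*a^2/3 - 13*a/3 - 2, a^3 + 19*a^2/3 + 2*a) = a^2 + 19*a/3 + 2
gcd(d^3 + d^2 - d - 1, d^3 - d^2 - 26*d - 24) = d + 1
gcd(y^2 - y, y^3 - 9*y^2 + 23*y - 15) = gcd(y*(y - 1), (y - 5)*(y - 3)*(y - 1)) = y - 1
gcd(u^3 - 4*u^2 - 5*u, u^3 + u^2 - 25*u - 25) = u^2 - 4*u - 5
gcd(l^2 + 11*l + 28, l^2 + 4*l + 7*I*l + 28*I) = l + 4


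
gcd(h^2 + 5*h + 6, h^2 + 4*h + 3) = h + 3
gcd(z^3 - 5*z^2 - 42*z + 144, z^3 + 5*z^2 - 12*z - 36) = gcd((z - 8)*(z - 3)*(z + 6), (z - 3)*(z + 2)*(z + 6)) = z^2 + 3*z - 18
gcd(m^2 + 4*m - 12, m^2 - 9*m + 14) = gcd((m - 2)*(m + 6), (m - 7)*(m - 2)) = m - 2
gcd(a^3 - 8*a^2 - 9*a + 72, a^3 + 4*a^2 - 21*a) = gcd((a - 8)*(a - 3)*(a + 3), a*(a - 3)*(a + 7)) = a - 3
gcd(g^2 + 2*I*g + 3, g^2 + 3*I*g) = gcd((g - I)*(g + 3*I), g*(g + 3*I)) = g + 3*I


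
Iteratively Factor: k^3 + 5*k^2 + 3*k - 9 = (k + 3)*(k^2 + 2*k - 3) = (k + 3)^2*(k - 1)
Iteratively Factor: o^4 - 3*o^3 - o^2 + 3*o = (o + 1)*(o^3 - 4*o^2 + 3*o) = o*(o + 1)*(o^2 - 4*o + 3) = o*(o - 1)*(o + 1)*(o - 3)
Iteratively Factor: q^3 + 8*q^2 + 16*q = (q + 4)*(q^2 + 4*q) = (q + 4)^2*(q)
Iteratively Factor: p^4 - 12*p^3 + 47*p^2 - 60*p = (p - 3)*(p^3 - 9*p^2 + 20*p) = (p - 4)*(p - 3)*(p^2 - 5*p) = (p - 5)*(p - 4)*(p - 3)*(p)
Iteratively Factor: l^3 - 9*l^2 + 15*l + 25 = (l - 5)*(l^2 - 4*l - 5) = (l - 5)^2*(l + 1)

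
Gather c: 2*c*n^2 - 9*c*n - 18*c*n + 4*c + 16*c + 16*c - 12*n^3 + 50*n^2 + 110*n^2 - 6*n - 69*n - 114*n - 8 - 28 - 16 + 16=c*(2*n^2 - 27*n + 36) - 12*n^3 + 160*n^2 - 189*n - 36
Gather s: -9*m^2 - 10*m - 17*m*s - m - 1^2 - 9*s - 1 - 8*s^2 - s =-9*m^2 - 11*m - 8*s^2 + s*(-17*m - 10) - 2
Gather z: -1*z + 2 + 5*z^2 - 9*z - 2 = 5*z^2 - 10*z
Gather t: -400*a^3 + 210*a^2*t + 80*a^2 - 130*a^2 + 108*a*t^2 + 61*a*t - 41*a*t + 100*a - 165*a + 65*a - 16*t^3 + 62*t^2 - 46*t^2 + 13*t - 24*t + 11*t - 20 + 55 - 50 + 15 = -400*a^3 - 50*a^2 - 16*t^3 + t^2*(108*a + 16) + t*(210*a^2 + 20*a)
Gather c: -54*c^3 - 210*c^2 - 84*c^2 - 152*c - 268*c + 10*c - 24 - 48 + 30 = -54*c^3 - 294*c^2 - 410*c - 42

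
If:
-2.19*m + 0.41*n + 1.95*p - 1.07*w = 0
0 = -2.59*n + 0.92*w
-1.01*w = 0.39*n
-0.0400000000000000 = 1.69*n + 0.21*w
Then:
No Solution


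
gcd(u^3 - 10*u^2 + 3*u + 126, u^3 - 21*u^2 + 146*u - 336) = u^2 - 13*u + 42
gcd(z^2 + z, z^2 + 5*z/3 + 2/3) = z + 1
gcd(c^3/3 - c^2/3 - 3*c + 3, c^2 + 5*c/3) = 1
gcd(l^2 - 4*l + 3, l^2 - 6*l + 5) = l - 1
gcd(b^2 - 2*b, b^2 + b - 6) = b - 2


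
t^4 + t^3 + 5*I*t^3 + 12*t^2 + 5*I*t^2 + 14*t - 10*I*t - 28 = (t - 1)*(t + 2)*(t - 2*I)*(t + 7*I)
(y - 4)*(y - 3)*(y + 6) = y^3 - y^2 - 30*y + 72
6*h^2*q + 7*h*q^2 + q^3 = q*(h + q)*(6*h + q)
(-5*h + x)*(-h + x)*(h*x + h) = 5*h^3*x + 5*h^3 - 6*h^2*x^2 - 6*h^2*x + h*x^3 + h*x^2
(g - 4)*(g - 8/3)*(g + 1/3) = g^3 - 19*g^2/3 + 76*g/9 + 32/9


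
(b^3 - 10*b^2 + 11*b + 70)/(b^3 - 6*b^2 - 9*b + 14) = (b - 5)/(b - 1)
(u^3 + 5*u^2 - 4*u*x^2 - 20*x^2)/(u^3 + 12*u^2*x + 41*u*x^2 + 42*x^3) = (u^2 - 2*u*x + 5*u - 10*x)/(u^2 + 10*u*x + 21*x^2)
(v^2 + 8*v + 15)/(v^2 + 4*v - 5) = (v + 3)/(v - 1)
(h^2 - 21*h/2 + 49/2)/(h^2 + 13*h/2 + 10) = (2*h^2 - 21*h + 49)/(2*h^2 + 13*h + 20)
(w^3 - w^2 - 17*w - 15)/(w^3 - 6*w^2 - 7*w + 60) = (w + 1)/(w - 4)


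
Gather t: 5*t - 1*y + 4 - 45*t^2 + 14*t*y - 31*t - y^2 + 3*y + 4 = -45*t^2 + t*(14*y - 26) - y^2 + 2*y + 8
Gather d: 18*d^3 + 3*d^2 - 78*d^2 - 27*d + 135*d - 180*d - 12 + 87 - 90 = 18*d^3 - 75*d^2 - 72*d - 15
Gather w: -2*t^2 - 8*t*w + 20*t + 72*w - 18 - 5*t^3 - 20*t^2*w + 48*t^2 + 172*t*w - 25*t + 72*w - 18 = -5*t^3 + 46*t^2 - 5*t + w*(-20*t^2 + 164*t + 144) - 36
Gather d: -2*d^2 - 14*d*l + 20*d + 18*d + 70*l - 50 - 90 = -2*d^2 + d*(38 - 14*l) + 70*l - 140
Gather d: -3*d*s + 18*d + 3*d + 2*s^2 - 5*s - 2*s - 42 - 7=d*(21 - 3*s) + 2*s^2 - 7*s - 49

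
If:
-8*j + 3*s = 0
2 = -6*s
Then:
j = -1/8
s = -1/3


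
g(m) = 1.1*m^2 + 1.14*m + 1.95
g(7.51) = 72.55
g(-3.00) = 8.43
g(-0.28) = 1.72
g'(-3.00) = -5.46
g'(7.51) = 17.66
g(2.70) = 13.05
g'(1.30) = 4.00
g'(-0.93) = -0.91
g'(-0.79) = -0.60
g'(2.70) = 7.08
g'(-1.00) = -1.06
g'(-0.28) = 0.52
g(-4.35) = 17.81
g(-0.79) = 1.74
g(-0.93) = 1.84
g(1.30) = 5.29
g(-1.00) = 1.91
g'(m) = 2.2*m + 1.14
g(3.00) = 15.27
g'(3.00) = 7.74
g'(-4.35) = -8.43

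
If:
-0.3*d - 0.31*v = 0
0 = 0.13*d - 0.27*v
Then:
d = 0.00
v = 0.00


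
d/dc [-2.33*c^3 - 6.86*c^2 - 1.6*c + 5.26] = -6.99*c^2 - 13.72*c - 1.6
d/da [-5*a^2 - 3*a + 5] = -10*a - 3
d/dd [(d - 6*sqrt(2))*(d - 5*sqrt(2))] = 2*d - 11*sqrt(2)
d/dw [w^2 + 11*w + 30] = 2*w + 11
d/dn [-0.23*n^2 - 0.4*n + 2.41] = -0.46*n - 0.4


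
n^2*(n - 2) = n^3 - 2*n^2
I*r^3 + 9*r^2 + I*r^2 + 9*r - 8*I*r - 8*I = (r - 8*I)*(r - I)*(I*r + I)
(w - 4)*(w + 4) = w^2 - 16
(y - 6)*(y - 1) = y^2 - 7*y + 6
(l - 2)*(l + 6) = l^2 + 4*l - 12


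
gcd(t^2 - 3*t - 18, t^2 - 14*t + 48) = t - 6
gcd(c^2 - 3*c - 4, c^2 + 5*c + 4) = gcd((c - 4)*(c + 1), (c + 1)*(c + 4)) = c + 1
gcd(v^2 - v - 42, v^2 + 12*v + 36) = v + 6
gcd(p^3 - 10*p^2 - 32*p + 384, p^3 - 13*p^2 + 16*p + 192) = p^2 - 16*p + 64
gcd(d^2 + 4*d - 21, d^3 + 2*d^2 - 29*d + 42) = d^2 + 4*d - 21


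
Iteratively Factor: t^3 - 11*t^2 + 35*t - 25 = (t - 5)*(t^2 - 6*t + 5) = (t - 5)^2*(t - 1)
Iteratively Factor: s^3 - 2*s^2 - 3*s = (s - 3)*(s^2 + s) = s*(s - 3)*(s + 1)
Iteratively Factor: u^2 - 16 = (u + 4)*(u - 4)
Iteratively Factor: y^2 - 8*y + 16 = (y - 4)*(y - 4)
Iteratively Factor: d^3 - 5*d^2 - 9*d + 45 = (d - 3)*(d^2 - 2*d - 15) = (d - 3)*(d + 3)*(d - 5)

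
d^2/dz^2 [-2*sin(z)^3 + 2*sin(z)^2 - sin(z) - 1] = 18*sin(z)^3 - 8*sin(z)^2 - 11*sin(z) + 4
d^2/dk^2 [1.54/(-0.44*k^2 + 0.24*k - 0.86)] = (0.596288*k^2 - 0.325248*k - 1.54*(0.88*k - 0.24)*(1.76*k - 0.48) + 1.165472)/(0.44*k^2 - 0.24*k + 0.86)^3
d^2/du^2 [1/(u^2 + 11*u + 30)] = 2*(-u^2 - 11*u + (2*u + 11)^2 - 30)/(u^2 + 11*u + 30)^3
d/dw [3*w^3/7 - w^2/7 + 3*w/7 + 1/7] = 9*w^2/7 - 2*w/7 + 3/7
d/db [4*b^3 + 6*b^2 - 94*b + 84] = 12*b^2 + 12*b - 94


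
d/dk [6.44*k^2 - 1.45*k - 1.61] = 12.88*k - 1.45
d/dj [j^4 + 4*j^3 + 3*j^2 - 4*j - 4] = 4*j^3 + 12*j^2 + 6*j - 4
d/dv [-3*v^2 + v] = 1 - 6*v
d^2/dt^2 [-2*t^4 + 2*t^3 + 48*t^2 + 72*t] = -24*t^2 + 12*t + 96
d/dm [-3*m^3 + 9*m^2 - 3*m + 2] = -9*m^2 + 18*m - 3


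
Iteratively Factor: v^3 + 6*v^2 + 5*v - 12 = (v + 4)*(v^2 + 2*v - 3) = (v + 3)*(v + 4)*(v - 1)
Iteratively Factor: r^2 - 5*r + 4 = (r - 4)*(r - 1)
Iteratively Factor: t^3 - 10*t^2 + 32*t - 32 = (t - 4)*(t^2 - 6*t + 8) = (t - 4)*(t - 2)*(t - 4)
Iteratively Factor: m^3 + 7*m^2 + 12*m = (m)*(m^2 + 7*m + 12) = m*(m + 3)*(m + 4)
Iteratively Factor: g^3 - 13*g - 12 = (g + 1)*(g^2 - g - 12) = (g - 4)*(g + 1)*(g + 3)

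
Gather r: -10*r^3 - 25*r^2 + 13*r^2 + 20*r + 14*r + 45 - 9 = -10*r^3 - 12*r^2 + 34*r + 36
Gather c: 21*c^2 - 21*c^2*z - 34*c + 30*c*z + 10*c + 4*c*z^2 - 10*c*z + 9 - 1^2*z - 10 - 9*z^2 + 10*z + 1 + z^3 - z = c^2*(21 - 21*z) + c*(4*z^2 + 20*z - 24) + z^3 - 9*z^2 + 8*z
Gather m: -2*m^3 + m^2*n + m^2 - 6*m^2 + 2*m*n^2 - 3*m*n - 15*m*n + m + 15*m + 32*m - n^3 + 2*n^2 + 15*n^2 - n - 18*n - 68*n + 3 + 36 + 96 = -2*m^3 + m^2*(n - 5) + m*(2*n^2 - 18*n + 48) - n^3 + 17*n^2 - 87*n + 135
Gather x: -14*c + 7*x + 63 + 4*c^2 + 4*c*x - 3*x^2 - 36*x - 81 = 4*c^2 - 14*c - 3*x^2 + x*(4*c - 29) - 18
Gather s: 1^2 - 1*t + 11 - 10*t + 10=22 - 11*t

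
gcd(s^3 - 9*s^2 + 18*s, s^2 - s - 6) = s - 3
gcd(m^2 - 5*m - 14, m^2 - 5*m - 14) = m^2 - 5*m - 14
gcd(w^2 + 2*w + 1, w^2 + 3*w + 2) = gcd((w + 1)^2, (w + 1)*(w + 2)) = w + 1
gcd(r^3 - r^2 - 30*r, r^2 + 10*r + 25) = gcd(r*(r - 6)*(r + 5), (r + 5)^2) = r + 5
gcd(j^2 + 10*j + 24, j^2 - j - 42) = j + 6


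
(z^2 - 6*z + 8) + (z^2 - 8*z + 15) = 2*z^2 - 14*z + 23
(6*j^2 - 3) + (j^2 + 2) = 7*j^2 - 1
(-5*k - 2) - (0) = -5*k - 2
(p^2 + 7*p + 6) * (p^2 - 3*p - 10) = p^4 + 4*p^3 - 25*p^2 - 88*p - 60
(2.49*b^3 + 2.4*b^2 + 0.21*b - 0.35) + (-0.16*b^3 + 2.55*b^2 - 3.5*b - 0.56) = 2.33*b^3 + 4.95*b^2 - 3.29*b - 0.91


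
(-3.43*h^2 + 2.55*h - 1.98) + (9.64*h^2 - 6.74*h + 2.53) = 6.21*h^2 - 4.19*h + 0.55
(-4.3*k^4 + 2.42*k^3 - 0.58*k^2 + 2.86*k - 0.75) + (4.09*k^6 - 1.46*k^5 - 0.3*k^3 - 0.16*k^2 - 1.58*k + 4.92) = 4.09*k^6 - 1.46*k^5 - 4.3*k^4 + 2.12*k^3 - 0.74*k^2 + 1.28*k + 4.17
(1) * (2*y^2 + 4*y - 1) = 2*y^2 + 4*y - 1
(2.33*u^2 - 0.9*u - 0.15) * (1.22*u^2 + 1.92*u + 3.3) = 2.8426*u^4 + 3.3756*u^3 + 5.778*u^2 - 3.258*u - 0.495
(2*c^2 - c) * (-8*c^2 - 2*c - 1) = -16*c^4 + 4*c^3 + c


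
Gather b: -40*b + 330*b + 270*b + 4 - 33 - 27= 560*b - 56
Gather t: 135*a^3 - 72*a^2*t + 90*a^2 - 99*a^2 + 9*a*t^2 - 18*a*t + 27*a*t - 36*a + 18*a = 135*a^3 - 9*a^2 + 9*a*t^2 - 18*a + t*(-72*a^2 + 9*a)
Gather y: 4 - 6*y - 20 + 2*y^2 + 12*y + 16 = 2*y^2 + 6*y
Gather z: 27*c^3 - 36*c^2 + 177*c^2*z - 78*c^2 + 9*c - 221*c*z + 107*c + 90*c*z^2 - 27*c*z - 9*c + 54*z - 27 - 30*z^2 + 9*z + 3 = 27*c^3 - 114*c^2 + 107*c + z^2*(90*c - 30) + z*(177*c^2 - 248*c + 63) - 24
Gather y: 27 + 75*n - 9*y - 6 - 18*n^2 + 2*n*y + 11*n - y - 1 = -18*n^2 + 86*n + y*(2*n - 10) + 20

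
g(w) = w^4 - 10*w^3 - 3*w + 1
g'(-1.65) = -102.64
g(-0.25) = 1.91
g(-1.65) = 58.28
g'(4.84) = -252.25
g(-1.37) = 34.35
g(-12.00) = 38053.00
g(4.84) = -598.56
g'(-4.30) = -875.73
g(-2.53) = 211.50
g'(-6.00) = -1947.00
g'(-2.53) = -259.80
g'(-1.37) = -69.59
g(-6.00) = 3475.00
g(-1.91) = 89.72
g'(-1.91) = -140.31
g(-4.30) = 1150.85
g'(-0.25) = -4.94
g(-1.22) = 25.03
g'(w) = 4*w^3 - 30*w^2 - 3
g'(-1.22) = -54.92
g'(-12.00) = -11235.00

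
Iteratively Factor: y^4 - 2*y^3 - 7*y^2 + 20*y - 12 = (y + 3)*(y^3 - 5*y^2 + 8*y - 4) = (y - 2)*(y + 3)*(y^2 - 3*y + 2) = (y - 2)^2*(y + 3)*(y - 1)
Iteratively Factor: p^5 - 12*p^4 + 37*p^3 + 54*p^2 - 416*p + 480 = (p - 4)*(p^4 - 8*p^3 + 5*p^2 + 74*p - 120) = (p - 4)*(p - 2)*(p^3 - 6*p^2 - 7*p + 60) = (p - 5)*(p - 4)*(p - 2)*(p^2 - p - 12) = (p - 5)*(p - 4)*(p - 2)*(p + 3)*(p - 4)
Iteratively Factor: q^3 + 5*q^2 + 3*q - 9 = (q + 3)*(q^2 + 2*q - 3) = (q + 3)^2*(q - 1)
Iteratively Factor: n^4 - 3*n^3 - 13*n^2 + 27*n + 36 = (n - 4)*(n^3 + n^2 - 9*n - 9) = (n - 4)*(n + 3)*(n^2 - 2*n - 3) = (n - 4)*(n + 1)*(n + 3)*(n - 3)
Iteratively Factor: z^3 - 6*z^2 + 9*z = (z - 3)*(z^2 - 3*z) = (z - 3)^2*(z)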